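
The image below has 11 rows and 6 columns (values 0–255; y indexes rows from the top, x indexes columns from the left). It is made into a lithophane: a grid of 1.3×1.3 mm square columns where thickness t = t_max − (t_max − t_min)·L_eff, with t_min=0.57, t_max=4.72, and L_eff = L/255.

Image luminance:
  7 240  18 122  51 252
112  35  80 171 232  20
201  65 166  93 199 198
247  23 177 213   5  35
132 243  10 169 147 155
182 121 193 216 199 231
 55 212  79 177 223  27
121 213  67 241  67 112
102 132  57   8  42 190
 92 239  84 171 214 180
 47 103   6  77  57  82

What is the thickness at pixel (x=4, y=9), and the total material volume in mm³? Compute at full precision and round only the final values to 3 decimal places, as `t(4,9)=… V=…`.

t(4,9)=1.237 V=294.418

span = t_max - t_min = 4.72 - 0.57 = 4.150
L(4,9) = 214, L_eff = 214/255 = 0.839216
t(4,9) = 4.72 - 4.150·0.839216 = 1.237
Σt over all 11·6 pixels = 888481/5100 ≈ 174.2119608
V = pitch²·Σt = 1.3²·888481/5100 = 294.418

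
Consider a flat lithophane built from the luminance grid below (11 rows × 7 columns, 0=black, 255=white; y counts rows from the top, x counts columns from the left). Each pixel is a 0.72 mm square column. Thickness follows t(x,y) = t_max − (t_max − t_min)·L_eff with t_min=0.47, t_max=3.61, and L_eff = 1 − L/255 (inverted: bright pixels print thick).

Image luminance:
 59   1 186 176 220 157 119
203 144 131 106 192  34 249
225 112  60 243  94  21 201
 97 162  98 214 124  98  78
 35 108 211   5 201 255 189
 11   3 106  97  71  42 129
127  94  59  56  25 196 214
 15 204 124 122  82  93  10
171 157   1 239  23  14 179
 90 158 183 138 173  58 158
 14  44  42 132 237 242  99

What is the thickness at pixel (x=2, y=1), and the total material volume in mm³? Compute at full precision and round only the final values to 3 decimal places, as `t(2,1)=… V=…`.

span = t_max - t_min = 3.61 - 0.47 = 3.140
L(2,1) = 131, L_eff = 1 - 131/255 = 0.486275 (inverted)
t(2,1) = 3.61 - 3.140·0.486275 = 2.083
Σt over all 11·7 pixels = 254947/1700 ≈ 149.9688235
V = pitch²·Σt = 0.72²·254947/1700 = 77.744

t(2,1)=2.083 V=77.744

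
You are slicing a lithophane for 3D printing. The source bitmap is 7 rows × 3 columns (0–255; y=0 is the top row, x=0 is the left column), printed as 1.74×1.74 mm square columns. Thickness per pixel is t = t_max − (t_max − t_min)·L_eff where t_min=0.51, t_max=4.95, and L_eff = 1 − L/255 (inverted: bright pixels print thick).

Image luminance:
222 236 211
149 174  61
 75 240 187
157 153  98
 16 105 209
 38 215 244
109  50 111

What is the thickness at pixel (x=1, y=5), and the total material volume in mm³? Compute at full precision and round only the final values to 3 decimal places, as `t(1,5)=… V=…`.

span = t_max - t_min = 4.95 - 0.51 = 4.440
L(1,5) = 215, L_eff = 1 - 215/255 = 0.156863 (inverted)
t(1,5) = 4.95 - 4.440·0.156863 = 4.254
Σt over all 7·3 pixels = 63.99
V = pitch²·Σt = 1.74²·63.99 = 193.736

t(1,5)=4.254 V=193.736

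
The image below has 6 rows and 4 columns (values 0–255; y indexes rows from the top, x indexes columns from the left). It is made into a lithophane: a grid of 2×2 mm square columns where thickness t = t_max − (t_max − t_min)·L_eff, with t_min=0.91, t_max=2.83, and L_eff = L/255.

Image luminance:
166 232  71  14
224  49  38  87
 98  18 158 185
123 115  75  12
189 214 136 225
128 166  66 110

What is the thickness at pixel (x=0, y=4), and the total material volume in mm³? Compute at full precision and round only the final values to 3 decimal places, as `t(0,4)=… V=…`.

span = t_max - t_min = 2.83 - 0.91 = 1.920
L(0,4) = 189, L_eff = 189/255 = 0.741176
t(0,4) = 2.83 - 1.920·0.741176 = 1.407
Σt over all 6·4 pixels = 97946/2125 ≈ 46.0922353
V = pitch²·Σt = 2²·97946/2125 = 184.369

t(0,4)=1.407 V=184.369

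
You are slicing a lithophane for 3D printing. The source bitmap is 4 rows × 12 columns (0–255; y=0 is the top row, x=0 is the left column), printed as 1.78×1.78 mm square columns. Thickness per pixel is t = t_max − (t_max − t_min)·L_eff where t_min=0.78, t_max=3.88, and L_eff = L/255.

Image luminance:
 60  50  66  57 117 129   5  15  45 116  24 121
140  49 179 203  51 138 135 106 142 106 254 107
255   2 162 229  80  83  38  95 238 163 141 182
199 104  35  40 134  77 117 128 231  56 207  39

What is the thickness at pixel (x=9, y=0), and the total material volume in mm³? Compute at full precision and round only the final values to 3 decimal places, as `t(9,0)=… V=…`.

span = t_max - t_min = 3.88 - 0.78 = 3.100
L(9,0) = 116, L_eff = 116/255 = 0.454902
t(9,0) = 3.88 - 3.100·0.454902 = 2.470
Σt over all 4·12 pixels = 152981/1275 ≈ 119.9850980
V = pitch²·Σt = 1.78²·152981/1275 = 380.161

t(9,0)=2.470 V=380.161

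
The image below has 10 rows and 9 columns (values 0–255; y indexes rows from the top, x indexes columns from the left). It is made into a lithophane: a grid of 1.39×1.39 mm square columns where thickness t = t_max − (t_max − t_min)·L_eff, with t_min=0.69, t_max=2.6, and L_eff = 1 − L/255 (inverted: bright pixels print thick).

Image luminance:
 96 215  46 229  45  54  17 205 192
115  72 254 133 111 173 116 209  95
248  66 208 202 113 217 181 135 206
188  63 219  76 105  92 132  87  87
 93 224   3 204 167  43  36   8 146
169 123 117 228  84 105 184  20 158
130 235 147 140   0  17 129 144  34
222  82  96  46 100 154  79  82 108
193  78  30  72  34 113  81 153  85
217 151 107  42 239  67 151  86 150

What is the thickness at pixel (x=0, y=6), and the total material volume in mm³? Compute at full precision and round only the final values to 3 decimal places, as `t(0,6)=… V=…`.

span = t_max - t_min = 2.6 - 0.69 = 1.910
L(0,6) = 130, L_eff = 1 - 130/255 = 0.490196 (inverted)
t(0,6) = 2.6 - 1.910·0.490196 = 1.664
Σt over all 10·9 pixels = 1852589/12750 ≈ 145.3010980
V = pitch²·Σt = 1.39²·1852589/12750 = 280.736

t(0,6)=1.664 V=280.736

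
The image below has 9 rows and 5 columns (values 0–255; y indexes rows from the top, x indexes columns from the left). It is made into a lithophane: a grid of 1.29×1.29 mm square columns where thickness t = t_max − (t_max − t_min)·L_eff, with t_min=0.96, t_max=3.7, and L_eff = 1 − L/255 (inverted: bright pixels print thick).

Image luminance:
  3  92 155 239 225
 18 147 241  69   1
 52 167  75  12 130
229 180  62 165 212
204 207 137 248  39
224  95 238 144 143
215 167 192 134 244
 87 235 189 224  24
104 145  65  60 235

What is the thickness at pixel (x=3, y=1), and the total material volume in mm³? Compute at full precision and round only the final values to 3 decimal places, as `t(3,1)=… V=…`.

span = t_max - t_min = 3.7 - 0.96 = 2.740
L(3,1) = 69, L_eff = 1 - 69/255 = 0.729412 (inverted)
t(3,1) = 3.7 - 2.740·0.729412 = 1.701
Σt over all 9·5 pixels = 1437601/12750 ≈ 112.7530196
V = pitch²·Σt = 1.29²·1437601/12750 = 187.632

t(3,1)=1.701 V=187.632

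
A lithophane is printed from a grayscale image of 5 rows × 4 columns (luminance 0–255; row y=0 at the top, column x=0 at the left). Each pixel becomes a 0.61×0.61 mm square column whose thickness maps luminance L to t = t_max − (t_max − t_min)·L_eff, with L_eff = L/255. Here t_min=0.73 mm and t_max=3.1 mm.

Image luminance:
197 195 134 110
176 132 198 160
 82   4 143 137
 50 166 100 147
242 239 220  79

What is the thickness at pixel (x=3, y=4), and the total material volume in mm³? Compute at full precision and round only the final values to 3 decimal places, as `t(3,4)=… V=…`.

t(3,4)=2.366 V=13.003

span = t_max - t_min = 3.1 - 0.73 = 2.370
L(3,4) = 79, L_eff = 79/255 = 0.309804
t(3,4) = 3.1 - 2.370·0.309804 = 2.366
Σt over all 5·4 pixels = 297031/8500 ≈ 34.9448235
V = pitch²·Σt = 0.61²·297031/8500 = 13.003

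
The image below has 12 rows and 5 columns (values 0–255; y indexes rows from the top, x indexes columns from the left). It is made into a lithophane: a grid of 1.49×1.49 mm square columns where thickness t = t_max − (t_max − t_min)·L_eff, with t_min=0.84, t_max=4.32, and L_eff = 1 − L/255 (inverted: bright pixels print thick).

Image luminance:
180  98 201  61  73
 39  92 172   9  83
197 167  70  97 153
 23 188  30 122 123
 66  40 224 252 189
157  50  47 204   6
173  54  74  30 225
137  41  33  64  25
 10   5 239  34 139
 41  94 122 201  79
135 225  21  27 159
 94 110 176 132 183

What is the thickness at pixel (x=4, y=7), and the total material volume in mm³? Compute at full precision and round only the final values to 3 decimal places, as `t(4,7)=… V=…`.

span = t_max - t_min = 4.32 - 0.84 = 3.480
L(4,7) = 25, L_eff = 1 - 25/255 = 0.901961 (inverted)
t(4,7) = 4.32 - 3.480·0.901961 = 1.181
Σt over all 12·5 pixels = 59091/425 ≈ 139.0376471
V = pitch²·Σt = 1.49²·59091/425 = 308.677

t(4,7)=1.181 V=308.677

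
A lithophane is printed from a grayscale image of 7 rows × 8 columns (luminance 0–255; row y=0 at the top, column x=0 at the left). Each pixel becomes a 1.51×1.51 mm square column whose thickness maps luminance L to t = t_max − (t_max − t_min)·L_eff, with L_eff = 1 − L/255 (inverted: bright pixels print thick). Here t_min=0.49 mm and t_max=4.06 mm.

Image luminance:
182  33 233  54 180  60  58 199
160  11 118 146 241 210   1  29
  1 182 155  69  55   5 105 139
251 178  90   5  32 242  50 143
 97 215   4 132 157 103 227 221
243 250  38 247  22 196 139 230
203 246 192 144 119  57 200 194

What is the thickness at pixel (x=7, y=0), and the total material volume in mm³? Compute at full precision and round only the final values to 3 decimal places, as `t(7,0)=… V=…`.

span = t_max - t_min = 4.06 - 0.49 = 3.570
L(7,0) = 199, L_eff = 1 - 199/255 = 0.219608 (inverted)
t(7,0) = 4.06 - 3.570·0.219608 = 3.276
Σt over all 7·8 pixels = 132.342
V = pitch²·Σt = 1.51²·132.342 = 301.753

t(7,0)=3.276 V=301.753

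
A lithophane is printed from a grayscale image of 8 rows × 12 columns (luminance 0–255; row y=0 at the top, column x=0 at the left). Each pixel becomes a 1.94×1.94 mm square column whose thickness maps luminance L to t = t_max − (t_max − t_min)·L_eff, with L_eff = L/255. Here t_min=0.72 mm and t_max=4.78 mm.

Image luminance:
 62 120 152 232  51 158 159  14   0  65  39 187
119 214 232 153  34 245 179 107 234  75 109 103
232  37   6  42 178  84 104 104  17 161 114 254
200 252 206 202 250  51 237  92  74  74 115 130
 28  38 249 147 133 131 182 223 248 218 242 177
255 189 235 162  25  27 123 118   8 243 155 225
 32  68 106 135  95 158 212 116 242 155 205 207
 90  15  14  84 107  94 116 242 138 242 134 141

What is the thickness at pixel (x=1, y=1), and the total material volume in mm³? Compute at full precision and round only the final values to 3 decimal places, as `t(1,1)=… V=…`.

span = t_max - t_min = 4.78 - 0.72 = 4.060
L(1,1) = 214, L_eff = 214/255 = 0.839216
t(1,1) = 4.78 - 4.060·0.839216 = 1.373
Σt over all 8·12 pixels = 528926/2125 ≈ 248.9063529
V = pitch²·Σt = 1.94²·528926/2125 = 936.784

t(1,1)=1.373 V=936.784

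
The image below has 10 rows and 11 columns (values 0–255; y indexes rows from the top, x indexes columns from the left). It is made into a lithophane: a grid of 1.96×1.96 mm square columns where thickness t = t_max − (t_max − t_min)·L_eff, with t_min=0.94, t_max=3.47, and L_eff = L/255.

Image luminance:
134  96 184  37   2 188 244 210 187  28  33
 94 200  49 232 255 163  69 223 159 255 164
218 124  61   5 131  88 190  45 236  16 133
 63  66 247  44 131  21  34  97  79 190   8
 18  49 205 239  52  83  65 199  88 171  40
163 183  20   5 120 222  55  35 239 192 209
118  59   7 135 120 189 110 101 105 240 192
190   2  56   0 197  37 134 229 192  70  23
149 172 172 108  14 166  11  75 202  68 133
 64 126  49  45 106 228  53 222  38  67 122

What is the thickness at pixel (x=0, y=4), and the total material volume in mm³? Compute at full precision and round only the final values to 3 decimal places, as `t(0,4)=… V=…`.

span = t_max - t_min = 3.47 - 0.94 = 2.530
L(0,4) = 18, L_eff = 18/255 = 0.070588
t(0,4) = 3.47 - 2.530·0.070588 = 3.291
Σt over all 10·11 pixels = 2149719/8500 ≈ 252.9081176
V = pitch²·Σt = 1.96²·2149719/8500 = 971.572

t(0,4)=3.291 V=971.572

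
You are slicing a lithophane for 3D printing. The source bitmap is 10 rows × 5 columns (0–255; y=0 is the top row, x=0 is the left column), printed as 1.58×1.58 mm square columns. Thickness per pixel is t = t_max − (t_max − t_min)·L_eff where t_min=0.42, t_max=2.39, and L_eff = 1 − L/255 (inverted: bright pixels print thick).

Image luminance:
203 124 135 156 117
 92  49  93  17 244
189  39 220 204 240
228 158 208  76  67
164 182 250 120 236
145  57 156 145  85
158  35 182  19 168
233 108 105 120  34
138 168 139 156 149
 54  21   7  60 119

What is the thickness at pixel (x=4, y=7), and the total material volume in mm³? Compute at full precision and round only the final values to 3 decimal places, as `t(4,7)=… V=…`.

t(4,7)=0.683 V=179.171

span = t_max - t_min = 2.39 - 0.42 = 1.970
L(4,7) = 34, L_eff = 1 - 34/255 = 0.866667 (inverted)
t(4,7) = 2.39 - 1.970·0.866667 = 0.683
Σt over all 10·5 pixels = 457546/6375 ≈ 71.7719216
V = pitch²·Σt = 1.58²·457546/6375 = 179.171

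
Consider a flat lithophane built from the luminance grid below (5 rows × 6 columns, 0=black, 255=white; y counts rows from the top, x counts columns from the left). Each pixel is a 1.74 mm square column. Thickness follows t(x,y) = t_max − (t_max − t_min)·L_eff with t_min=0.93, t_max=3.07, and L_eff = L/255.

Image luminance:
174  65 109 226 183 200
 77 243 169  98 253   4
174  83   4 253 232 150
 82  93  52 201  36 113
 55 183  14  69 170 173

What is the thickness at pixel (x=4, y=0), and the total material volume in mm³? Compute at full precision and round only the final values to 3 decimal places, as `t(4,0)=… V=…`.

t(4,0)=1.534 V=178.785

span = t_max - t_min = 3.07 - 0.93 = 2.140
L(4,0) = 183, L_eff = 183/255 = 0.717647
t(4,0) = 3.07 - 2.140·0.717647 = 1.534
Σt over all 5·6 pixels = 752909/12750 ≈ 59.0516863
V = pitch²·Σt = 1.74²·752909/12750 = 178.785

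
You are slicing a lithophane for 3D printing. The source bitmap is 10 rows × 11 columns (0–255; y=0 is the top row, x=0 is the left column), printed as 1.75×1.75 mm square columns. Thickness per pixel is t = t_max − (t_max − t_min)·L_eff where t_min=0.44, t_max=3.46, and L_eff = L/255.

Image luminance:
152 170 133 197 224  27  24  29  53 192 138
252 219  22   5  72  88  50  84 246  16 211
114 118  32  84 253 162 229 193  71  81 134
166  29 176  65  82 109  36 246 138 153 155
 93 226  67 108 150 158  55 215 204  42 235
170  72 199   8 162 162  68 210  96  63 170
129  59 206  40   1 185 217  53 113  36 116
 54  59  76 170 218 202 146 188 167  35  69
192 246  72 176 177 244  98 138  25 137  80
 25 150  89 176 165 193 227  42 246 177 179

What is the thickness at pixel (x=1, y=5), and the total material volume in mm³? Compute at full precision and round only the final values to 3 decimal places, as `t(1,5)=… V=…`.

t(1,5)=2.607 V=652.155

span = t_max - t_min = 3.46 - 0.44 = 3.020
L(1,5) = 72, L_eff = 72/255 = 0.282353
t(1,5) = 3.46 - 3.020·0.282353 = 2.607
Σt over all 10·11 pixels = 1357547/6375 ≈ 212.9485490
V = pitch²·Σt = 1.75²·1357547/6375 = 652.155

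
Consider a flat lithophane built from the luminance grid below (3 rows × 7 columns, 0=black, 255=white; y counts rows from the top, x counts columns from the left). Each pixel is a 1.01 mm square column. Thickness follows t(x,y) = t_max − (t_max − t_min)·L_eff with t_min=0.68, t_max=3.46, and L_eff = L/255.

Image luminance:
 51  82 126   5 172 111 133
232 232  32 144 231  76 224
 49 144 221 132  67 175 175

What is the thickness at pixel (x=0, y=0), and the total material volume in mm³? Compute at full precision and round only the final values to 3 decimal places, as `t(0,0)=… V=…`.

span = t_max - t_min = 3.46 - 0.68 = 2.780
L(0,0) = 51, L_eff = 51/255 = 0.200000
t(0,0) = 3.46 - 2.780·0.200000 = 2.904
Σt over all 3·7 pixels = 178423/4250 ≈ 41.9818824
V = pitch²·Σt = 1.01²·178423/4250 = 42.826

t(0,0)=2.904 V=42.826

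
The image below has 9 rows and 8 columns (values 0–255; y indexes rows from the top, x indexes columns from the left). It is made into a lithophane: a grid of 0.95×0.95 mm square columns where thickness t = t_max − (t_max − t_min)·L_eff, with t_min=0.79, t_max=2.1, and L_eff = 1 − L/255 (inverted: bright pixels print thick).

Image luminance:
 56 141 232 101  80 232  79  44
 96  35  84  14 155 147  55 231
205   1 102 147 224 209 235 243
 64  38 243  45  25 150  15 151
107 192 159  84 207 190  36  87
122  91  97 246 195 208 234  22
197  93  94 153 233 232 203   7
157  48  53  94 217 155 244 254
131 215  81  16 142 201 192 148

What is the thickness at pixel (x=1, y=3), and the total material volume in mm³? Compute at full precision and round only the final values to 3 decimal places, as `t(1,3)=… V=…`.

span = t_max - t_min = 2.1 - 0.79 = 1.310
L(1,3) = 38, L_eff = 1 - 38/255 = 0.850980 (inverted)
t(1,3) = 2.1 - 1.310·0.850980 = 0.985
Σt over all 9·8 pixels = 680809/6375 ≈ 106.7935686
V = pitch²·Σt = 0.95²·680809/6375 = 96.381

t(1,3)=0.985 V=96.381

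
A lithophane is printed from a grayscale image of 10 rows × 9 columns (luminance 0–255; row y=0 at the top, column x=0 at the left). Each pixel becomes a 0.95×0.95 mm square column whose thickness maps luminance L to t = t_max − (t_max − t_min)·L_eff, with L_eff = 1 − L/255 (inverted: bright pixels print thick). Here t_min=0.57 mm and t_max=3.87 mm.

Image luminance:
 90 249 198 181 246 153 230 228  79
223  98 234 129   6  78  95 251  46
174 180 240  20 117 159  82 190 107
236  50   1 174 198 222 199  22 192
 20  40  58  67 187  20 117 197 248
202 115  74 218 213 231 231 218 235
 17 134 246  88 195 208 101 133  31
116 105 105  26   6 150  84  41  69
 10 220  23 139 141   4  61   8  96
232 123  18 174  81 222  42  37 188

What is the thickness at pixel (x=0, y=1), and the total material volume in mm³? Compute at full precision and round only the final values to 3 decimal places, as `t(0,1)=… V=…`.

span = t_max - t_min = 3.87 - 0.57 = 3.300
L(0,1) = 223, L_eff = 1 - 223/255 = 0.125490 (inverted)
t(0,1) = 3.87 - 3.300·0.125490 = 3.456
Σt over all 10·9 pixels = 172767/850 ≈ 203.2552941
V = pitch²·Σt = 0.95²·172767/850 = 183.438

t(0,1)=3.456 V=183.438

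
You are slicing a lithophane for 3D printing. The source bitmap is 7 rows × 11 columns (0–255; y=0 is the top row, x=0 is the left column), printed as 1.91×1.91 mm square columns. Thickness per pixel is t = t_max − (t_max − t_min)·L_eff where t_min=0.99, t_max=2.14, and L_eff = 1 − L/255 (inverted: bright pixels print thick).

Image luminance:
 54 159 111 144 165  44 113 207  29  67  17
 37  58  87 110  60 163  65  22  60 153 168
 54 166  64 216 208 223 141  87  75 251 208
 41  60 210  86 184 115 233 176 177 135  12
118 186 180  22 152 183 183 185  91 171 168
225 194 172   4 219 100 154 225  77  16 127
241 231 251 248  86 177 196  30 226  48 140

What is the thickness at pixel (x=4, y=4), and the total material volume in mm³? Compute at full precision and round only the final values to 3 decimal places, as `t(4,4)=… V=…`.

t(4,4)=1.675 V=446.582

span = t_max - t_min = 2.14 - 0.99 = 1.150
L(4,4) = 152, L_eff = 1 - 152/255 = 0.403922 (inverted)
t(4,4) = 2.14 - 1.150·0.403922 = 1.675
Σt over all 7·11 pixels = 156079/1275 ≈ 122.4149020
V = pitch²·Σt = 1.91²·156079/1275 = 446.582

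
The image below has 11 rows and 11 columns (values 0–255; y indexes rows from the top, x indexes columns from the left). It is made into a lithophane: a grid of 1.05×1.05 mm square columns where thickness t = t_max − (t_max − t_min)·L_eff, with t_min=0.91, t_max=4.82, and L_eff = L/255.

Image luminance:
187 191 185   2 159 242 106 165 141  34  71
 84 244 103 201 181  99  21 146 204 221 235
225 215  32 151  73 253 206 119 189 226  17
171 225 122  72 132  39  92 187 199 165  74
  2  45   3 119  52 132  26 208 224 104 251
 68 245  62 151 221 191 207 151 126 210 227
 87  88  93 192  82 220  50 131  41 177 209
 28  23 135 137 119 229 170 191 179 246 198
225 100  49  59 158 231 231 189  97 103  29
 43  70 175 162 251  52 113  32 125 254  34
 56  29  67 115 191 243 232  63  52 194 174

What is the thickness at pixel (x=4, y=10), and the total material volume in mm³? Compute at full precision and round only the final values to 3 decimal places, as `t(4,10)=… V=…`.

t(4,10)=1.891 V=361.464

span = t_max - t_min = 4.82 - 0.91 = 3.910
L(4,10) = 191, L_eff = 191/255 = 0.749020
t(4,10) = 4.82 - 3.910·0.749020 = 1.891
Σt over all 11·11 pixels = 122947/375 ≈ 327.8586667
V = pitch²·Σt = 1.05²·122947/375 = 361.464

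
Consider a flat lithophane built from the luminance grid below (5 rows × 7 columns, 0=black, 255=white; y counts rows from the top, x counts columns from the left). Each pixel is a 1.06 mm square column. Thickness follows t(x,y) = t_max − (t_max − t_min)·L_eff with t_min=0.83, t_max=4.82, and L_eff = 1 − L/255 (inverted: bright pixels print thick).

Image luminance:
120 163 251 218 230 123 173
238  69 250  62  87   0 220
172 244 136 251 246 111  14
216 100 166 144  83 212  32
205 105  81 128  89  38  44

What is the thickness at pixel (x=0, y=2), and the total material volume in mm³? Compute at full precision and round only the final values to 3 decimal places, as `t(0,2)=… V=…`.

span = t_max - t_min = 4.82 - 0.83 = 3.990
L(0,2) = 172, L_eff = 1 - 172/255 = 0.325490 (inverted)
t(0,2) = 4.82 - 3.990·0.325490 = 3.521
Σt over all 5·7 pixels = 457359/4250 ≈ 107.6138824
V = pitch²·Σt = 1.06²·457359/4250 = 120.915

t(0,2)=3.521 V=120.915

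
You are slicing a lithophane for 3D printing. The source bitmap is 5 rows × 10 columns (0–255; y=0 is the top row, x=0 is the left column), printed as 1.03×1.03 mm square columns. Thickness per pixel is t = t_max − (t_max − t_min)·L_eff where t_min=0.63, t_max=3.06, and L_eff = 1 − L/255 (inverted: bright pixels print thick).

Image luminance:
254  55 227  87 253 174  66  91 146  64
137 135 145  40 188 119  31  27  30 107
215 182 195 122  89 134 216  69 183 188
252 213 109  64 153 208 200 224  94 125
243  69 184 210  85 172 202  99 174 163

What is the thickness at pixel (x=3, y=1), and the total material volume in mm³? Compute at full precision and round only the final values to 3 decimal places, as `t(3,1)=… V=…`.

t(3,1)=1.011 V=106.330

span = t_max - t_min = 3.06 - 0.63 = 2.430
L(3,1) = 40, L_eff = 1 - 40/255 = 0.843137 (inverted)
t(3,1) = 3.06 - 2.430·0.843137 = 1.011
Σt over all 5·10 pixels = 425961/4250 ≈ 100.2261176
V = pitch²·Σt = 1.03²·425961/4250 = 106.330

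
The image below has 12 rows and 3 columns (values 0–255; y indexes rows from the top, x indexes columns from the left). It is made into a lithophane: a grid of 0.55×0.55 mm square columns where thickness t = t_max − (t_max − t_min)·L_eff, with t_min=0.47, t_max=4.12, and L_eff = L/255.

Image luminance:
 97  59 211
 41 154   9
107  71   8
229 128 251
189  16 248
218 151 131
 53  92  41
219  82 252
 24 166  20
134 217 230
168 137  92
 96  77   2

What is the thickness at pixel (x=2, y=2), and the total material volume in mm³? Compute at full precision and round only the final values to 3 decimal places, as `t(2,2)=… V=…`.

t(2,2)=4.005 V=25.729

span = t_max - t_min = 4.12 - 0.47 = 3.650
L(2,2) = 8, L_eff = 8/255 = 0.031373
t(2,2) = 4.12 - 3.650·0.031373 = 4.005
Σt over all 12·3 pixels = 6379/75 ≈ 85.0533333
V = pitch²·Σt = 0.55²·6379/75 = 25.729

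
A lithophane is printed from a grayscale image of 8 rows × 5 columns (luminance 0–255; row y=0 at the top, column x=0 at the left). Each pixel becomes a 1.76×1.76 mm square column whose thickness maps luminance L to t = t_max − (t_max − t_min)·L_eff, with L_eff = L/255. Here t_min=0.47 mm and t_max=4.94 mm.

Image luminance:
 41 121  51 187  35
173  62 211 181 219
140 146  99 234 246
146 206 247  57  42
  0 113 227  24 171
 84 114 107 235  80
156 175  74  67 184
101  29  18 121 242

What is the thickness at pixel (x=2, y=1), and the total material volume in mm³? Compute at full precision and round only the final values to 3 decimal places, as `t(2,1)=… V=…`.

span = t_max - t_min = 4.94 - 0.47 = 4.470
L(2,1) = 211, L_eff = 211/255 = 0.827451
t(2,1) = 4.94 - 4.470·0.827451 = 1.241
Σt over all 8·5 pixels = 454933/4250 ≈ 107.0430588
V = pitch²·Σt = 1.76²·454933/4250 = 331.577

t(2,1)=1.241 V=331.577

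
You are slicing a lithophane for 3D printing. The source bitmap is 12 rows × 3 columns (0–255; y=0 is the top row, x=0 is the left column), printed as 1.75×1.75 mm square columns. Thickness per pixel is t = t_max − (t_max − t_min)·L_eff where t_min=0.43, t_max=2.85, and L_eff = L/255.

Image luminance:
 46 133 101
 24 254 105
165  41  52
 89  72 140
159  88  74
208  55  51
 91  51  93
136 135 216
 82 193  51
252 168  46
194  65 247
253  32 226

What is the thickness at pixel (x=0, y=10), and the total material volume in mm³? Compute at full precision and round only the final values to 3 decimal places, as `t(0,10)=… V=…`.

span = t_max - t_min = 2.85 - 0.43 = 2.420
L(0,10) = 194, L_eff = 194/255 = 0.760784
t(0,10) = 2.85 - 2.420·0.760784 = 1.009
Σt over all 12·3 pixels = 388601/6375 ≈ 60.9570196
V = pitch²·Σt = 1.75²·388601/6375 = 186.681

t(0,10)=1.009 V=186.681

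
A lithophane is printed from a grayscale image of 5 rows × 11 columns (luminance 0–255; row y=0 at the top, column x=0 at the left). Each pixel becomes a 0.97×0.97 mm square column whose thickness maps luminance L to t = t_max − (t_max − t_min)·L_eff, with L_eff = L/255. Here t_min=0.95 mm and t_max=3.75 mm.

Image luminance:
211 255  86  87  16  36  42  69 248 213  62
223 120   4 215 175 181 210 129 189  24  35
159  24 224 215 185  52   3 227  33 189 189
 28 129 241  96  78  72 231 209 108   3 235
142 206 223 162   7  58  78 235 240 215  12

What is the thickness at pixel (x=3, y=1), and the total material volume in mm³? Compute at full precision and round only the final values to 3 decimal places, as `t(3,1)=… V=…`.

t(3,1)=1.389 V=118.248

span = t_max - t_min = 3.75 - 0.95 = 2.800
L(3,1) = 215, L_eff = 215/255 = 0.843137
t(3,1) = 3.75 - 2.800·0.843137 = 1.389
Σt over all 5·11 pixels = 213649/1700 ≈ 125.6758824
V = pitch²·Σt = 0.97²·213649/1700 = 118.248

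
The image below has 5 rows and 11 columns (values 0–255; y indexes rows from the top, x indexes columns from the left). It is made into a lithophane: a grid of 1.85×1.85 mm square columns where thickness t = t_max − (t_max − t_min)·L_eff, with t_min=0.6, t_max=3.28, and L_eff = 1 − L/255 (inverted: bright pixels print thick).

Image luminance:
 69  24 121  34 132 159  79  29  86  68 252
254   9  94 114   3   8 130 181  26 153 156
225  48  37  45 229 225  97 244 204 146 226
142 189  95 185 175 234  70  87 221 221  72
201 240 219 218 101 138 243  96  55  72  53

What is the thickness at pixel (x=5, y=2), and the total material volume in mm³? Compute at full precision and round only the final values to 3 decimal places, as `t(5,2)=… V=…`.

t(5,2)=2.965 V=373.148

span = t_max - t_min = 3.28 - 0.6 = 2.680
L(5,2) = 225, L_eff = 1 - 225/255 = 0.117647 (inverted)
t(5,2) = 3.28 - 2.680·0.117647 = 2.965
Σt over all 5·11 pixels = 695053/6375 ≈ 109.0279216
V = pitch²·Σt = 1.85²·695053/6375 = 373.148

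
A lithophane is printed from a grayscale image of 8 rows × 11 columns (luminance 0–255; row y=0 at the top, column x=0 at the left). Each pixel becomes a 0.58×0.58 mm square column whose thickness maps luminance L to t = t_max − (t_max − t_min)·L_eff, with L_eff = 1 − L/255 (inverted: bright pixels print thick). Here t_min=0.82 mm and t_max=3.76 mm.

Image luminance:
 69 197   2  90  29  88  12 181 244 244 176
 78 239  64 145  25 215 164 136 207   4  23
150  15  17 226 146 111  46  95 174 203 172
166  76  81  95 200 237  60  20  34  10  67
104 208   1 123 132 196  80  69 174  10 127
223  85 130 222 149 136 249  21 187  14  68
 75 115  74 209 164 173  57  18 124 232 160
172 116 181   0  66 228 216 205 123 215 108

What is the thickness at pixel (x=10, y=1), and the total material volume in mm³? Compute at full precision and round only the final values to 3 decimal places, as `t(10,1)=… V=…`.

span = t_max - t_min = 3.76 - 0.82 = 2.940
L(10,1) = 23, L_eff = 1 - 23/255 = 0.909804 (inverted)
t(10,1) = 3.76 - 2.940·0.909804 = 1.085
Σt over all 8·11 pixels = 417254/2125 ≈ 196.3548235
V = pitch²·Σt = 0.58²·417254/2125 = 66.054

t(10,1)=1.085 V=66.054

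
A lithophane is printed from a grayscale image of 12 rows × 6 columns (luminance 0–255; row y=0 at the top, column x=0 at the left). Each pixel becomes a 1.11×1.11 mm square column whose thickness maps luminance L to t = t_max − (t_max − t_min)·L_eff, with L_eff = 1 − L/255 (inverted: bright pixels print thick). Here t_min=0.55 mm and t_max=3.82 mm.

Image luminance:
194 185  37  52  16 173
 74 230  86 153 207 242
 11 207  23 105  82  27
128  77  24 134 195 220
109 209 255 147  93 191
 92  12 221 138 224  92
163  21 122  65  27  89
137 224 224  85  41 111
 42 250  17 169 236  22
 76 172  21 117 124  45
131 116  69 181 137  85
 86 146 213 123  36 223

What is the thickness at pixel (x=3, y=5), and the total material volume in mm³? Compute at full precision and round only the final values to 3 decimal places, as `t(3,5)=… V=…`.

span = t_max - t_min = 3.82 - 0.55 = 3.270
L(3,5) = 138, L_eff = 1 - 138/255 = 0.458824 (inverted)
t(3,5) = 3.82 - 3.270·0.458824 = 2.320
Σt over all 12·6 pixels = 1296999/8500 ≈ 152.5881176
V = pitch²·Σt = 1.11²·1296999/8500 = 188.004

t(3,5)=2.320 V=188.004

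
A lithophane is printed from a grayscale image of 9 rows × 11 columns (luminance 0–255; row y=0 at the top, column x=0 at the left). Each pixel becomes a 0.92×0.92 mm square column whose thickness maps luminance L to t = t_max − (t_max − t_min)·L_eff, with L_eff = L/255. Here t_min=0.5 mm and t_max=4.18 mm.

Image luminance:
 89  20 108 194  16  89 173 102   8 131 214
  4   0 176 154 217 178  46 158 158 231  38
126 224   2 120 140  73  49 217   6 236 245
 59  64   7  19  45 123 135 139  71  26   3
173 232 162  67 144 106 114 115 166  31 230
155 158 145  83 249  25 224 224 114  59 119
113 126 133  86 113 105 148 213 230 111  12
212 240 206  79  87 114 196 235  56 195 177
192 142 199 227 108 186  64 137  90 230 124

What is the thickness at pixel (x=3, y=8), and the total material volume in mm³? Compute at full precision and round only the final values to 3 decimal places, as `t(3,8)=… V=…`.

span = t_max - t_min = 4.18 - 0.5 = 3.680
L(3,8) = 227, L_eff = 227/255 = 0.890196
t(3,8) = 4.18 - 3.680·0.890196 = 0.904
Σt over all 9·11 pixels = 173837/750 ≈ 231.7826667
V = pitch²·Σt = 0.92²·173837/750 = 196.181

t(3,8)=0.904 V=196.181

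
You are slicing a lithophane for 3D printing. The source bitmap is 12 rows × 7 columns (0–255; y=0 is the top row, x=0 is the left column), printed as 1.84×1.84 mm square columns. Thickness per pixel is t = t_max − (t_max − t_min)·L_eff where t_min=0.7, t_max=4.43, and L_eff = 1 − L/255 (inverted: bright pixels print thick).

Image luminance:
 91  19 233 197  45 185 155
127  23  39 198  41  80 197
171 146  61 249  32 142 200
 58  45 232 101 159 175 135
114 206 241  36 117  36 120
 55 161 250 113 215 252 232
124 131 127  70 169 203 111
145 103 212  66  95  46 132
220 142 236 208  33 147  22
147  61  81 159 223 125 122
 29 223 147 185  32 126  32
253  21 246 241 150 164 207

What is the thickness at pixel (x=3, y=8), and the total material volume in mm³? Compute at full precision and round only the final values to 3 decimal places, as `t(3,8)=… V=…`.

t(3,8)=3.743 V=763.632

span = t_max - t_min = 4.43 - 0.7 = 3.730
L(3,8) = 208, L_eff = 1 - 208/255 = 0.184314 (inverted)
t(3,8) = 4.43 - 3.730·0.184314 = 3.743
Σt over all 12·7 pixels = 19172/85 ≈ 225.5529412
V = pitch²·Σt = 1.84²·19172/85 = 763.632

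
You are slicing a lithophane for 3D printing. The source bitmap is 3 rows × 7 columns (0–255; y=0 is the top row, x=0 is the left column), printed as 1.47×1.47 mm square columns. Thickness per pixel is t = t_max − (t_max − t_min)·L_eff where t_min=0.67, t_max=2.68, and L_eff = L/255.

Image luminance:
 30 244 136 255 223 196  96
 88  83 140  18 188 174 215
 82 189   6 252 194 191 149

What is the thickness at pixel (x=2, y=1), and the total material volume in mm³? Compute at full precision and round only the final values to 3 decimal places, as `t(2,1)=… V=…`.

span = t_max - t_min = 2.68 - 0.67 = 2.010
L(2,1) = 140, L_eff = 140/255 = 0.549020
t(2,1) = 2.68 - 2.010·0.549020 = 1.576
Σt over all 3·7 pixels = 267397/8500 ≈ 31.4584706
V = pitch²·Σt = 1.47²·267397/8500 = 67.979

t(2,1)=1.576 V=67.979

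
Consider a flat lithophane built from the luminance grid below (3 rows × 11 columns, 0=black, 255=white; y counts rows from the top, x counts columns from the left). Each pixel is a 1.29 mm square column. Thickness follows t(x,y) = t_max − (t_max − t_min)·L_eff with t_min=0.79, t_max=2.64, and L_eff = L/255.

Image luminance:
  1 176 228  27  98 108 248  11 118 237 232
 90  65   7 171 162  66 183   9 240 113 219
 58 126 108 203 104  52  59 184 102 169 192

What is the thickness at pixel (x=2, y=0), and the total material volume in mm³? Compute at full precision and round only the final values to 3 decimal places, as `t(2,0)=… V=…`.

span = t_max - t_min = 2.64 - 0.79 = 1.850
L(2,0) = 228, L_eff = 228/255 = 0.894118
t(2,0) = 2.64 - 1.850·0.894118 = 0.986
Σt over all 3·11 pixels = 29017/510 ≈ 56.8960784
V = pitch²·Σt = 1.29²·29017/510 = 94.681

t(2,0)=0.986 V=94.681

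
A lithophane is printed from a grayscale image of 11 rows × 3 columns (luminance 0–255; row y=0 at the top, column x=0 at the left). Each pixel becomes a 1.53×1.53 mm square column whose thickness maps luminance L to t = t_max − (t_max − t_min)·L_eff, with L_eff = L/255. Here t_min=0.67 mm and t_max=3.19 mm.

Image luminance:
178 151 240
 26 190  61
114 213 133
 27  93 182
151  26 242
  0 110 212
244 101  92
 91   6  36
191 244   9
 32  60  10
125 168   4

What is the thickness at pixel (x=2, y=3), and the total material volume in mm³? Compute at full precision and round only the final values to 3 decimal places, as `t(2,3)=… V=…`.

span = t_max - t_min = 3.19 - 0.67 = 2.520
L(2,3) = 182, L_eff = 182/255 = 0.713725
t(2,3) = 3.19 - 2.520·0.713725 = 1.391
Σt over all 11·3 pixels = 578787/8500 ≈ 68.0925882
V = pitch²·Σt = 1.53²·578787/8500 = 159.398

t(2,3)=1.391 V=159.398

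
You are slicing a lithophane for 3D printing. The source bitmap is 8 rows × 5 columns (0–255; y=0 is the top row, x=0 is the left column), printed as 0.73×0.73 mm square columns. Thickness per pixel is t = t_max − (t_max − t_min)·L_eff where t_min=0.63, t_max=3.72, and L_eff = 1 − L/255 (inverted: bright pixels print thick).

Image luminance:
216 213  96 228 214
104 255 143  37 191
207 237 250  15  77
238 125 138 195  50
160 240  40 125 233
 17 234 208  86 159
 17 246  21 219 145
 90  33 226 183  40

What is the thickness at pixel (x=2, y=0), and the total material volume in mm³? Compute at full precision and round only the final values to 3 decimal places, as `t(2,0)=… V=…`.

t(2,0)=1.793 V=51.858

span = t_max - t_min = 3.72 - 0.63 = 3.090
L(2,0) = 96, L_eff = 1 - 96/255 = 0.623529 (inverted)
t(2,0) = 3.72 - 3.090·0.623529 = 1.793
Σt over all 8·5 pixels = 827153/8500 ≈ 97.3121176
V = pitch²·Σt = 0.73²·827153/8500 = 51.858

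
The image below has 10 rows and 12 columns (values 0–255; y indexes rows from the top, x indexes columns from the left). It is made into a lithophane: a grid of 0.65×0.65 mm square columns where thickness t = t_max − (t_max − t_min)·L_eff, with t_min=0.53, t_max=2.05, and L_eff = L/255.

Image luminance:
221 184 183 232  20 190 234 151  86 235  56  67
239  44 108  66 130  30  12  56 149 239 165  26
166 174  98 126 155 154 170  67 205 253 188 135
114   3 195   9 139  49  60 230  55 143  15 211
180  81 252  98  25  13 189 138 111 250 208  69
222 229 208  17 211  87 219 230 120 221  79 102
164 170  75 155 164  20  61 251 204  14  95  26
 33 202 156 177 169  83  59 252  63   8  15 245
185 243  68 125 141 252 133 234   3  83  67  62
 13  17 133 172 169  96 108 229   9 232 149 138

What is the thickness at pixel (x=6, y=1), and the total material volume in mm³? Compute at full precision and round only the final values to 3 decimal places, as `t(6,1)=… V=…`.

span = t_max - t_min = 2.05 - 0.53 = 1.520
L(6,1) = 12, L_eff = 12/255 = 0.047059
t(6,1) = 2.05 - 1.520·0.047059 = 1.978
Σt over all 10·12 pixels = 970966/6375 ≈ 152.3083922
V = pitch²·Σt = 0.65²·970966/6375 = 64.350

t(6,1)=1.978 V=64.350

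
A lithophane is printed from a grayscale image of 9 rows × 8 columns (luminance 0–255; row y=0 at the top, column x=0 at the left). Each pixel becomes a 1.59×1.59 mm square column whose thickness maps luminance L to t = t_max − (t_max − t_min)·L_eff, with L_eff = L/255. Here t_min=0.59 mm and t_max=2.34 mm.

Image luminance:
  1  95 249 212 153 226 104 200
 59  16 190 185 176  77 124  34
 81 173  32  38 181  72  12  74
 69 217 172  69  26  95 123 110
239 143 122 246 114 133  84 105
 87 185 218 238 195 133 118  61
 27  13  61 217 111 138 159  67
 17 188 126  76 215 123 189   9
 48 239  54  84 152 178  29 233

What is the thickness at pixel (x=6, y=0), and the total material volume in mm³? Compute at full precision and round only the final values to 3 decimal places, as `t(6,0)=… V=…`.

span = t_max - t_min = 2.34 - 0.59 = 1.750
L(6,0) = 104, L_eff = 104/255 = 0.407843
t(6,0) = 2.34 - 1.750·0.407843 = 1.626
Σt over all 9·8 pixels = 550583/5100 ≈ 107.9574510
V = pitch²·Σt = 1.59²·550583/5100 = 272.927

t(6,0)=1.626 V=272.927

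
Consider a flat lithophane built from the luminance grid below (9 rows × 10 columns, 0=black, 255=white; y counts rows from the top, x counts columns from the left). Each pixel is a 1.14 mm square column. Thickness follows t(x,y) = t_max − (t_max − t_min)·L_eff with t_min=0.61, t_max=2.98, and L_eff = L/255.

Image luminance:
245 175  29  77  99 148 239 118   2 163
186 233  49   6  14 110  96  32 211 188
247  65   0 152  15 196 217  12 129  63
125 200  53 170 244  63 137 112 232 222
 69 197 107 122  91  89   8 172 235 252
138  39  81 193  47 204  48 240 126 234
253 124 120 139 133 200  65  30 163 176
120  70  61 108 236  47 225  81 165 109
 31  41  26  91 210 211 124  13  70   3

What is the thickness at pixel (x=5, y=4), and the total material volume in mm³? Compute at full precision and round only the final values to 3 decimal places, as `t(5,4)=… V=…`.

t(5,4)=2.153 V=213.139

span = t_max - t_min = 2.98 - 0.61 = 2.370
L(5,4) = 89, L_eff = 89/255 = 0.349020
t(5,4) = 2.98 - 2.370·0.349020 = 2.153
Σt over all 9·10 pixels = 1394031/8500 ≈ 164.0036471
V = pitch²·Σt = 1.14²·1394031/8500 = 213.139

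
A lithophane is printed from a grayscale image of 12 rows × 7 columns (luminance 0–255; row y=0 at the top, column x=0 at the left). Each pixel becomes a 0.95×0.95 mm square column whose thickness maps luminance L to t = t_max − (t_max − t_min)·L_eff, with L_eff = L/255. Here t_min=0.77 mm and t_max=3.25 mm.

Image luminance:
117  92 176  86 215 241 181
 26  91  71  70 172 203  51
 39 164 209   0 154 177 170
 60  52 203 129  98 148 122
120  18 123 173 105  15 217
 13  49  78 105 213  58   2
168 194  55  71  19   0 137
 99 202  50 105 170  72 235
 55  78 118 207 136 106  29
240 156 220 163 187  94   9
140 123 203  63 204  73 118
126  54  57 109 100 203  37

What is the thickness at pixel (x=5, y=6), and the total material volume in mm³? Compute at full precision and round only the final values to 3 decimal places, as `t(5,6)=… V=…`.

t(5,6)=3.250 V=160.444

span = t_max - t_min = 3.25 - 0.77 = 2.480
L(5,6) = 0, L_eff = 0/255 = 0.000000
t(5,6) = 3.25 - 2.480·0.000000 = 3.250
Σt over all 12·7 pixels = 1133333/6375 ≈ 177.7777255
V = pitch²·Σt = 0.95²·1133333/6375 = 160.444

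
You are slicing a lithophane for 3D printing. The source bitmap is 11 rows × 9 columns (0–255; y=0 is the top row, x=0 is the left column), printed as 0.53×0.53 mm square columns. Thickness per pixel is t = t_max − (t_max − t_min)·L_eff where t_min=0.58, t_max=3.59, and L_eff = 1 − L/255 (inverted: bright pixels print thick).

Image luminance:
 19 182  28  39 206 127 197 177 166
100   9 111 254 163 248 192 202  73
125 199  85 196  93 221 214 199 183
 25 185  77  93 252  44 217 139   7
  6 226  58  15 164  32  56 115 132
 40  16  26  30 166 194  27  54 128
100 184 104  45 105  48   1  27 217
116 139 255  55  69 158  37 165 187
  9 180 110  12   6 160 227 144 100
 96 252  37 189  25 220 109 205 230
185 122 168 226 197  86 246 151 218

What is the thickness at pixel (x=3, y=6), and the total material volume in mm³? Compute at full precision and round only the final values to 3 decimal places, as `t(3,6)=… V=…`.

t(3,6)=1.111 V=57.423

span = t_max - t_min = 3.59 - 0.58 = 3.010
L(3,6) = 45, L_eff = 1 - 45/255 = 0.823529 (inverted)
t(3,6) = 3.59 - 3.010·0.823529 = 1.111
Σt over all 11·9 pixels = 1303216/6375 ≈ 204.4260392
V = pitch²·Σt = 0.53²·1303216/6375 = 57.423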